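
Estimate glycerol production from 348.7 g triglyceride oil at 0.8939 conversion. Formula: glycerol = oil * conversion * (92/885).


glycerol = oil * conv * (92/885)
= 348.7 * 0.8939 * 92 / 885
= 32.4030 g

32.4030 g


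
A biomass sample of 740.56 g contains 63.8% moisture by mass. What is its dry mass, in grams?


Wd = Ww * (1 - MC/100)
= 740.56 * (1 - 63.8/100)
= 268.0827 g

268.0827 g


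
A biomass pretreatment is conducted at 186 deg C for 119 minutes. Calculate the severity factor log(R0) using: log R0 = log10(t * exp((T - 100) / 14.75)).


logR0 = log10(t * exp((T - 100) / 14.75))
= log10(119 * exp((186 - 100) / 14.75))
= 4.6077

4.6077


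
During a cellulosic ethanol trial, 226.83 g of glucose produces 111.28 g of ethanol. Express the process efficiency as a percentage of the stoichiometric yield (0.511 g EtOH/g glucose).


Fermentation efficiency = (actual / (0.511 * glucose)) * 100
= (111.28 / (0.511 * 226.83)) * 100
= 96.0054%

96.0054%


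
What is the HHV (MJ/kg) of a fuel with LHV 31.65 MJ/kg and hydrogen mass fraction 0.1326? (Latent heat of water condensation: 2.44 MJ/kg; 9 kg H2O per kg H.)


HHV = LHV + H_frac * 9 * 2.44
= 31.65 + 0.1326 * 9 * 2.44
= 34.5619 MJ/kg

34.5619 MJ/kg


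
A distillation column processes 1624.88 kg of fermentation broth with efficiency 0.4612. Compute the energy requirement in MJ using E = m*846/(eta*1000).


E = m * 846 / (eta * 1000)
= 1624.88 * 846 / (0.4612 * 1000)
= 2980.5908 MJ

2980.5908 MJ


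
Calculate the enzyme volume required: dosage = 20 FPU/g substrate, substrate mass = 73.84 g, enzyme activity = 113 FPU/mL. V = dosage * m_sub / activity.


V = dosage * m_sub / activity
V = 20 * 73.84 / 113
V = 13.0690 mL

13.0690 mL


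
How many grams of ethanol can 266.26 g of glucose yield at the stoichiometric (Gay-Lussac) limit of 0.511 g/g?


Theoretical ethanol yield: m_EtOH = 0.511 * m_glucose
m_EtOH = 0.511 * 266.26 = 136.0589 g

136.0589 g


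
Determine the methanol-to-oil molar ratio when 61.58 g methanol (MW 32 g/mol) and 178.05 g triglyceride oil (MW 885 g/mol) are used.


Molar ratio = n_MeOH / n_oil = (MeOH/32) / (oil/885) = (MeOH * 885) / (32 * oil)
= (61.58 * 885) / (32 * 178.05)
= 9.5651

9.5651


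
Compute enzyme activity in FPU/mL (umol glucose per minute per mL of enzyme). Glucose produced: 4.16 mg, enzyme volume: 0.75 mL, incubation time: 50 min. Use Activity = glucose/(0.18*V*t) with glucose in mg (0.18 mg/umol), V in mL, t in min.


Activity = glucose_mg / (0.18 mg/umol * V_mL * t_min)
= 4.16 / (0.18 * 0.75 * 50)
= 0.6163 FPU/mL

0.6163 FPU/mL


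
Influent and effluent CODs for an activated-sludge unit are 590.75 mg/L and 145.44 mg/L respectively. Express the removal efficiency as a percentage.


eta = (COD_in - COD_out) / COD_in * 100
= (590.75 - 145.44) / 590.75 * 100
= 75.3804%

75.3804%


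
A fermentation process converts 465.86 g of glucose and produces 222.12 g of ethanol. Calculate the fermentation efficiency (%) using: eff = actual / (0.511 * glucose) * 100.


Fermentation efficiency = (actual / (0.511 * glucose)) * 100
= (222.12 / (0.511 * 465.86)) * 100
= 93.3064%

93.3064%


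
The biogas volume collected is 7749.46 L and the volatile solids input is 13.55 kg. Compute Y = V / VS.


Y = V / VS
= 7749.46 / 13.55
= 571.9159 L/kg VS

571.9159 L/kg VS


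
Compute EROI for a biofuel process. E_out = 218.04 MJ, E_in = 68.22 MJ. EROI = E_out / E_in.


EROI = E_out / E_in
= 218.04 / 68.22
= 3.1961

3.1961


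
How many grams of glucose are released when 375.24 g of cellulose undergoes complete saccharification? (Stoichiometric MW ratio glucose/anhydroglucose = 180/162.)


glucose = cellulose * 180/162
= 375.24 * 180/162
= 416.9333 g

416.9333 g


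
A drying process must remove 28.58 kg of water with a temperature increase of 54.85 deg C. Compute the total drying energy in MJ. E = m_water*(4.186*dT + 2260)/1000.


E = m_water * (4.186 * dT + 2260) / 1000
= 28.58 * (4.186 * 54.85 + 2260) / 1000
= 71.1528 MJ

71.1528 MJ


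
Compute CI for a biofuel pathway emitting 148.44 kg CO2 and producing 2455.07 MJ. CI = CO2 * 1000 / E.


CI = CO2 * 1000 / E
= 148.44 * 1000 / 2455.07
= 60.4626 g CO2/MJ

60.4626 g CO2/MJ


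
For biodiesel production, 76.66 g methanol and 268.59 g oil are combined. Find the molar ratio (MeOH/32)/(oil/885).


Molar ratio = n_MeOH / n_oil = (MeOH/32) / (oil/885) = (MeOH * 885) / (32 * oil)
= (76.66 * 885) / (32 * 268.59)
= 7.8935

7.8935


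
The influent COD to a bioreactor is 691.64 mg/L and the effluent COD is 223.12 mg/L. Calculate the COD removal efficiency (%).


eta = (COD_in - COD_out) / COD_in * 100
= (691.64 - 223.12) / 691.64 * 100
= 67.7404%

67.7404%


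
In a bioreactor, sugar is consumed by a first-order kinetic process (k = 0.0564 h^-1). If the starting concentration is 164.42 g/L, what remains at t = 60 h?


S = S0 * exp(-k * t)
S = 164.42 * exp(-0.0564 * 60)
S = 5.5757 g/L

5.5757 g/L


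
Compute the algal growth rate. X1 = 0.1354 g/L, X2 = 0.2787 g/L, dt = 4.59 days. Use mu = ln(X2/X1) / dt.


mu = ln(X2/X1) / dt
= ln(0.2787/0.1354) / 4.59
= 0.1573 per day

0.1573 per day


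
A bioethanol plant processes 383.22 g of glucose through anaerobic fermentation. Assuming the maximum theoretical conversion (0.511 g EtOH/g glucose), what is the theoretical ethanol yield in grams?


Theoretical ethanol yield: m_EtOH = 0.511 * m_glucose
m_EtOH = 0.511 * 383.22 = 195.8254 g

195.8254 g


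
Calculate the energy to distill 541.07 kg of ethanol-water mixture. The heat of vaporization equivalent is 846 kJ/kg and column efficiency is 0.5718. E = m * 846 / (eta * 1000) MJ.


E = m * 846 / (eta * 1000)
= 541.07 * 846 / (0.5718 * 1000)
= 800.5338 MJ

800.5338 MJ


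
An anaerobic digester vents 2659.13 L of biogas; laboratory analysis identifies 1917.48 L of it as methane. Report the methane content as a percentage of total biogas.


CH4% = V_CH4 / V_total * 100
= 1917.48 / 2659.13 * 100
= 72.1093%

72.1093%


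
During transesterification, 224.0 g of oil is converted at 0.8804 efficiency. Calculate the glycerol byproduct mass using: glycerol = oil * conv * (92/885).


glycerol = oil * conv * (92/885)
= 224.0 * 0.8804 * 92 / 885
= 20.5009 g

20.5009 g


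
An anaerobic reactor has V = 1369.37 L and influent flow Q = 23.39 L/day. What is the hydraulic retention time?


HRT = V / Q
= 1369.37 / 23.39
= 58.5451 days

58.5451 days


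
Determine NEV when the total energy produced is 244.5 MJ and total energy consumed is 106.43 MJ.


NEV = E_out - E_in
= 244.5 - 106.43
= 138.0700 MJ

138.0700 MJ


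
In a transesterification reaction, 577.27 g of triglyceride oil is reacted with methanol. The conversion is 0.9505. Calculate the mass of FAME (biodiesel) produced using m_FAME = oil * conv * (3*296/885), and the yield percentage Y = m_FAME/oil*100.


m_FAME = oil * conv * (3 * 296 / 885) = oil * conv * (888/885)
= 577.27 * 0.9505 * 888 / 885
= 550.5551 g
Y = m_FAME / oil * 100 = conv * (888/885) * 100
= 0.9505 * 888 / 885 * 100
= 95.37%

550.5551 g FAME; Y = 95.37%


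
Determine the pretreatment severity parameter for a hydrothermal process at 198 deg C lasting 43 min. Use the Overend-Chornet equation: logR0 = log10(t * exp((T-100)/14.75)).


logR0 = log10(t * exp((T - 100) / 14.75))
= log10(43 * exp((198 - 100) / 14.75))
= 4.5190

4.5190


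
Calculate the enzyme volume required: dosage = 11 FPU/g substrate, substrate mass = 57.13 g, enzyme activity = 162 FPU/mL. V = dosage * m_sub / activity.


V = dosage * m_sub / activity
V = 11 * 57.13 / 162
V = 3.8792 mL

3.8792 mL


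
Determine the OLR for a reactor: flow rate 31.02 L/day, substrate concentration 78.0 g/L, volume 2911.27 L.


OLR = Q * S / V
= 31.02 * 78.0 / 2911.27
= 0.8311 g/L/day

0.8311 g/L/day


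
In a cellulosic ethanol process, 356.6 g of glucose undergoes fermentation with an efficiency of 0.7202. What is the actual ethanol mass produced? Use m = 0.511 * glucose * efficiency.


Actual ethanol: m = 0.511 * 356.6 * 0.7202
m = 131.2367 g

131.2367 g


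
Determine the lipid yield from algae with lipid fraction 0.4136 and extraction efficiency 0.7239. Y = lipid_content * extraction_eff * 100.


Y = lipid_content * extraction_eff * 100
= 0.4136 * 0.7239 * 100
= 29.9405%

29.9405%


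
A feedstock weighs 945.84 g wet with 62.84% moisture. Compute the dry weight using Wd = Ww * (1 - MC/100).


Wd = Ww * (1 - MC/100)
= 945.84 * (1 - 62.84/100)
= 351.4741 g

351.4741 g


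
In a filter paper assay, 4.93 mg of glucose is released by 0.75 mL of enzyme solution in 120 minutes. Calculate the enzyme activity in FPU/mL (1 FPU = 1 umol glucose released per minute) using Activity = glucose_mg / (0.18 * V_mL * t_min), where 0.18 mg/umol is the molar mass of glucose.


Activity = glucose_mg / (0.18 mg/umol * V_mL * t_min)
= 4.93 / (0.18 * 0.75 * 120)
= 0.3043 FPU/mL

0.3043 FPU/mL


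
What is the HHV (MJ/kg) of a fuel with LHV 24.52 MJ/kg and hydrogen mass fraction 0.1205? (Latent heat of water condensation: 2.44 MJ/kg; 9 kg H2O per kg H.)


HHV = LHV + H_frac * 9 * 2.44
= 24.52 + 0.1205 * 9 * 2.44
= 27.1662 MJ/kg

27.1662 MJ/kg


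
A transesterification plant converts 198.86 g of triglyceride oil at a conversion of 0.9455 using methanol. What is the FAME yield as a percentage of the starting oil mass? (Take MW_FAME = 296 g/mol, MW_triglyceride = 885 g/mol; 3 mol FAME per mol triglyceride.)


m_FAME = oil * conv * (3 * 296 / 885) = oil * conv * (888/885)
= 198.86 * 0.9455 * 888 / 885
= 188.6595 g
Y = m_FAME / oil * 100 = conv * (888/885) * 100
= 0.9455 * 888 / 885 * 100
= 94.87%

94.87%


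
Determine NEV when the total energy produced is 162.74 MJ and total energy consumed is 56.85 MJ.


NEV = E_out - E_in
= 162.74 - 56.85
= 105.8900 MJ

105.8900 MJ


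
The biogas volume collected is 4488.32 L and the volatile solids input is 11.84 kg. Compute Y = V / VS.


Y = V / VS
= 4488.32 / 11.84
= 379.0811 L/kg VS

379.0811 L/kg VS


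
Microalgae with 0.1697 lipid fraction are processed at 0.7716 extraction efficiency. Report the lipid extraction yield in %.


Y = lipid_content * extraction_eff * 100
= 0.1697 * 0.7716 * 100
= 13.0941%

13.0941%


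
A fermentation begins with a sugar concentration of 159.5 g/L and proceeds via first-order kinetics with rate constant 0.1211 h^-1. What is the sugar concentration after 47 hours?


S = S0 * exp(-k * t)
S = 159.5 * exp(-0.1211 * 47)
S = 0.5381 g/L

0.5381 g/L


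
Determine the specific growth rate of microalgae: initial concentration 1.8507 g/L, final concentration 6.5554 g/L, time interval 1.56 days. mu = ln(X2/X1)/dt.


mu = ln(X2/X1) / dt
= ln(6.5554/1.8507) / 1.56
= 0.8107 per day

0.8107 per day


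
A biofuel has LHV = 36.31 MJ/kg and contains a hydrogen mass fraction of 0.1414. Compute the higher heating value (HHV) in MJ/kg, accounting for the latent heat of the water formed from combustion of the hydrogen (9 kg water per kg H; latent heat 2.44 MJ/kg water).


HHV = LHV + H_frac * 9 * 2.44
= 36.31 + 0.1414 * 9 * 2.44
= 39.4151 MJ/kg

39.4151 MJ/kg


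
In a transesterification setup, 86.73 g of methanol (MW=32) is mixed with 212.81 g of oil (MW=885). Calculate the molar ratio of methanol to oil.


Molar ratio = n_MeOH / n_oil = (MeOH/32) / (oil/885) = (MeOH * 885) / (32 * oil)
= (86.73 * 885) / (32 * 212.81)
= 11.2712

11.2712


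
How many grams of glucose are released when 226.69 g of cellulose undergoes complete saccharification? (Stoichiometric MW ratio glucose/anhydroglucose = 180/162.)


glucose = cellulose * 180/162
= 226.69 * 180/162
= 251.8778 g

251.8778 g


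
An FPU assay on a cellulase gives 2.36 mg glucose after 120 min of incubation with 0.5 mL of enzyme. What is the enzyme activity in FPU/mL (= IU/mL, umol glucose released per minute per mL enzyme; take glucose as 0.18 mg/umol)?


Activity = glucose_mg / (0.18 mg/umol * V_mL * t_min)
= 2.36 / (0.18 * 0.5 * 120)
= 0.2185 FPU/mL

0.2185 FPU/mL


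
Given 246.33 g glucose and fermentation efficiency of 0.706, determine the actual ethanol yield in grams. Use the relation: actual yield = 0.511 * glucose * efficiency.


Actual ethanol: m = 0.511 * 246.33 * 0.706
m = 88.8675 g

88.8675 g


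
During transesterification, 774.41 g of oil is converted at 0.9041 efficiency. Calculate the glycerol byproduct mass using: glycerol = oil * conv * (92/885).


glycerol = oil * conv * (92/885)
= 774.41 * 0.9041 * 92 / 885
= 72.7833 g

72.7833 g


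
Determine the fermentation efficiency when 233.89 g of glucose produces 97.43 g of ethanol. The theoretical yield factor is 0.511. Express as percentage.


Fermentation efficiency = (actual / (0.511 * glucose)) * 100
= (97.43 / (0.511 * 233.89)) * 100
= 81.5192%

81.5192%


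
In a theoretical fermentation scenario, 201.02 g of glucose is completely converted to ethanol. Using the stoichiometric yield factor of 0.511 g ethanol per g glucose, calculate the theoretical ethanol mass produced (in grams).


Theoretical ethanol yield: m_EtOH = 0.511 * m_glucose
m_EtOH = 0.511 * 201.02 = 102.7212 g

102.7212 g


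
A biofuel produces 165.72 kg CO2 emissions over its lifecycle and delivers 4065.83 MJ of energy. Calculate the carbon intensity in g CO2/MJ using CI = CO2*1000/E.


CI = CO2 * 1000 / E
= 165.72 * 1000 / 4065.83
= 40.7592 g CO2/MJ

40.7592 g CO2/MJ


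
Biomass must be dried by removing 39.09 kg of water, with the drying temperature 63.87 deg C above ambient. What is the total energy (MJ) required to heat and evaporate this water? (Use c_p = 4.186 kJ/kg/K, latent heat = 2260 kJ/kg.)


E = m_water * (4.186 * dT + 2260) / 1000
= 39.09 * (4.186 * 63.87 + 2260) / 1000
= 98.7945 MJ

98.7945 MJ


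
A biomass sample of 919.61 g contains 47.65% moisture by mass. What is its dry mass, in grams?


Wd = Ww * (1 - MC/100)
= 919.61 * (1 - 47.65/100)
= 481.4158 g

481.4158 g


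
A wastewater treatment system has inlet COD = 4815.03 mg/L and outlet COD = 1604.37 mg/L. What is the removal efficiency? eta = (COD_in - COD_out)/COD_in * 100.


eta = (COD_in - COD_out) / COD_in * 100
= (4815.03 - 1604.37) / 4815.03 * 100
= 66.6800%

66.6800%


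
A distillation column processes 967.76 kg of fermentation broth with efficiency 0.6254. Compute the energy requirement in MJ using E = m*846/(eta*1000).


E = m * 846 / (eta * 1000)
= 967.76 * 846 / (0.6254 * 1000)
= 1309.1221 MJ

1309.1221 MJ


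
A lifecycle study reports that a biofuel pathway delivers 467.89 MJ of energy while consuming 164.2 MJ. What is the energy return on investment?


EROI = E_out / E_in
= 467.89 / 164.2
= 2.8495

2.8495


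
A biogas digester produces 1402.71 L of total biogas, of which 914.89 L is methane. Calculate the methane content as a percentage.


CH4% = V_CH4 / V_total * 100
= 914.89 / 1402.71 * 100
= 65.2230%

65.2230%


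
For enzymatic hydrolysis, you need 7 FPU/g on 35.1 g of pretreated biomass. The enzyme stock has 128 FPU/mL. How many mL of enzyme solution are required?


V = dosage * m_sub / activity
V = 7 * 35.1 / 128
V = 1.9195 mL

1.9195 mL


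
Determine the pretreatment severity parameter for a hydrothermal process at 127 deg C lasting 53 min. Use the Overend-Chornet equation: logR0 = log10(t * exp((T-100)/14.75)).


logR0 = log10(t * exp((T - 100) / 14.75))
= log10(53 * exp((127 - 100) / 14.75))
= 2.5193

2.5193


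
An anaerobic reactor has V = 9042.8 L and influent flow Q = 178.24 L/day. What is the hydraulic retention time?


HRT = V / Q
= 9042.8 / 178.24
= 50.7338 days

50.7338 days


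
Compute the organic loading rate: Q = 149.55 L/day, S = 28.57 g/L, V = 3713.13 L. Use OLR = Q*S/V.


OLR = Q * S / V
= 149.55 * 28.57 / 3713.13
= 1.1507 g/L/day

1.1507 g/L/day


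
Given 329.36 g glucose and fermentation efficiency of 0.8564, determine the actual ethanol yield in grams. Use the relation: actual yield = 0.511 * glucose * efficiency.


Actual ethanol: m = 0.511 * 329.36 * 0.8564
m = 144.1347 g

144.1347 g


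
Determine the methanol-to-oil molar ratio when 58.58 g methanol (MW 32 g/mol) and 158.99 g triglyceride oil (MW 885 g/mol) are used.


Molar ratio = n_MeOH / n_oil = (MeOH/32) / (oil/885) = (MeOH * 885) / (32 * oil)
= (58.58 * 885) / (32 * 158.99)
= 10.1900

10.1900


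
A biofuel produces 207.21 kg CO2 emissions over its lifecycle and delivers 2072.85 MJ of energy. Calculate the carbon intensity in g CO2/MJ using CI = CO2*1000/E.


CI = CO2 * 1000 / E
= 207.21 * 1000 / 2072.85
= 99.9638 g CO2/MJ

99.9638 g CO2/MJ


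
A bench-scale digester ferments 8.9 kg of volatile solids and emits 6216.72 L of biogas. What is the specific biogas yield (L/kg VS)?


Y = V / VS
= 6216.72 / 8.9
= 698.5079 L/kg VS

698.5079 L/kg VS


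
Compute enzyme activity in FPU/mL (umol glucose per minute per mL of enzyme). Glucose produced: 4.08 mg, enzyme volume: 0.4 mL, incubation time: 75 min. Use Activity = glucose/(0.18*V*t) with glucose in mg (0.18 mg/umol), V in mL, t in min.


Activity = glucose_mg / (0.18 mg/umol * V_mL * t_min)
= 4.08 / (0.18 * 0.4 * 75)
= 0.7556 FPU/mL

0.7556 FPU/mL


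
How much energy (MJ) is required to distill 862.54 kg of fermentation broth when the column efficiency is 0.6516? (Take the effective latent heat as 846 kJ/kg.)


E = m * 846 / (eta * 1000)
= 862.54 * 846 / (0.6516 * 1000)
= 1119.8724 MJ

1119.8724 MJ


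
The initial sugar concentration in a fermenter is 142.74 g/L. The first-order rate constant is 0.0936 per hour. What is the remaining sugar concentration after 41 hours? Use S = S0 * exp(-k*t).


S = S0 * exp(-k * t)
S = 142.74 * exp(-0.0936 * 41)
S = 3.0754 g/L

3.0754 g/L


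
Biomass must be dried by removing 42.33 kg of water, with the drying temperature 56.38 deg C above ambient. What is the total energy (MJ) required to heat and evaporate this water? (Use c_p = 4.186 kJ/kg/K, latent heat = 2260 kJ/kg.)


E = m_water * (4.186 * dT + 2260) / 1000
= 42.33 * (4.186 * 56.38 + 2260) / 1000
= 105.6560 MJ

105.6560 MJ


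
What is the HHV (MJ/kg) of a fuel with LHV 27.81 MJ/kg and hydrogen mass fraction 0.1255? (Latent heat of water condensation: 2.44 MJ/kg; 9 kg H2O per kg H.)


HHV = LHV + H_frac * 9 * 2.44
= 27.81 + 0.1255 * 9 * 2.44
= 30.5660 MJ/kg

30.5660 MJ/kg


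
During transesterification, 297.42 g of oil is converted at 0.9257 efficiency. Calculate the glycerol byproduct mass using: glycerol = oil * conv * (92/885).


glycerol = oil * conv * (92/885)
= 297.42 * 0.9257 * 92 / 885
= 28.6210 g

28.6210 g


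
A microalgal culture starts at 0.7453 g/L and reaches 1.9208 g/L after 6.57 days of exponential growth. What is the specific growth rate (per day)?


mu = ln(X2/X1) / dt
= ln(1.9208/0.7453) / 6.57
= 0.1441 per day

0.1441 per day


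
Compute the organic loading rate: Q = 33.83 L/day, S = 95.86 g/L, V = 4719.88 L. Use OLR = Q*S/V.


OLR = Q * S / V
= 33.83 * 95.86 / 4719.88
= 0.6871 g/L/day

0.6871 g/L/day


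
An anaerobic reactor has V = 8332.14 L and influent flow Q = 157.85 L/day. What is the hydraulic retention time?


HRT = V / Q
= 8332.14 / 157.85
= 52.7852 days

52.7852 days


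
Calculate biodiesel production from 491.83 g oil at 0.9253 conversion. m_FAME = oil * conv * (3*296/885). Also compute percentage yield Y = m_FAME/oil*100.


m_FAME = oil * conv * (3 * 296 / 885) = oil * conv * (888/885)
= 491.83 * 0.9253 * 888 / 885
= 456.6330 g
Y = m_FAME / oil * 100 = conv * (888/885) * 100
= 0.9253 * 888 / 885 * 100
= 92.84%

456.6330 g FAME; Y = 92.84%


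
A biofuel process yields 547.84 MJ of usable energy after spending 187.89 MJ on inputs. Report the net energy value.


NEV = E_out - E_in
= 547.84 - 187.89
= 359.9500 MJ

359.9500 MJ


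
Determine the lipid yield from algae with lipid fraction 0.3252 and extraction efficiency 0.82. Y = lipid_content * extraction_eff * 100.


Y = lipid_content * extraction_eff * 100
= 0.3252 * 0.82 * 100
= 26.6664%

26.6664%


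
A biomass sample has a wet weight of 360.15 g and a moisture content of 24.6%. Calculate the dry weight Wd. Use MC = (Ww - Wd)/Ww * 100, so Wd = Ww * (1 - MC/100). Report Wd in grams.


Wd = Ww * (1 - MC/100)
= 360.15 * (1 - 24.6/100)
= 271.5531 g

271.5531 g


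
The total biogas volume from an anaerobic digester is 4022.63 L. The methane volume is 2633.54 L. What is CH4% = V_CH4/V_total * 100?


CH4% = V_CH4 / V_total * 100
= 2633.54 / 4022.63 * 100
= 65.4681%

65.4681%


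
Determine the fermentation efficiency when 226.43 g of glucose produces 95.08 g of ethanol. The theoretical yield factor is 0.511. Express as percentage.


Fermentation efficiency = (actual / (0.511 * glucose)) * 100
= (95.08 / (0.511 * 226.43)) * 100
= 82.1740%

82.1740%


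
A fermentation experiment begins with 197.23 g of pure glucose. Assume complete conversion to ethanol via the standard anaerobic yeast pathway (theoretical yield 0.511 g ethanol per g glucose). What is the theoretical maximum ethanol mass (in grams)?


Theoretical ethanol yield: m_EtOH = 0.511 * m_glucose
m_EtOH = 0.511 * 197.23 = 100.7845 g

100.7845 g


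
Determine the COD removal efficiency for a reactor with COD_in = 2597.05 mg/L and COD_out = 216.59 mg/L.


eta = (COD_in - COD_out) / COD_in * 100
= (2597.05 - 216.59) / 2597.05 * 100
= 91.6602%

91.6602%


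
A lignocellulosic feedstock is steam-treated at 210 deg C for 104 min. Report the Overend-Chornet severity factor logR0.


logR0 = log10(t * exp((T - 100) / 14.75))
= log10(104 * exp((210 - 100) / 14.75))
= 5.2558

5.2558


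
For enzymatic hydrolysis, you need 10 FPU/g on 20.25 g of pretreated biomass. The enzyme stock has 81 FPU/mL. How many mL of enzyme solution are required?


V = dosage * m_sub / activity
V = 10 * 20.25 / 81
V = 2.5000 mL

2.5000 mL


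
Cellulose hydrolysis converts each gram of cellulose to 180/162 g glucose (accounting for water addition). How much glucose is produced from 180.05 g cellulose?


glucose = cellulose * 180/162
= 180.05 * 180/162
= 200.0556 g

200.0556 g


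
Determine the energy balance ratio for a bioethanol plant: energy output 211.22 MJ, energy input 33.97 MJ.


EROI = E_out / E_in
= 211.22 / 33.97
= 6.2178

6.2178


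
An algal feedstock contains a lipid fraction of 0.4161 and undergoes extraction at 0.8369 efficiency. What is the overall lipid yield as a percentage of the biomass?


Y = lipid_content * extraction_eff * 100
= 0.4161 * 0.8369 * 100
= 34.8234%

34.8234%


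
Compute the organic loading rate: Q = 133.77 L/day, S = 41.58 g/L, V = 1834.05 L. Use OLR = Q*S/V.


OLR = Q * S / V
= 133.77 * 41.58 / 1834.05
= 3.0327 g/L/day

3.0327 g/L/day


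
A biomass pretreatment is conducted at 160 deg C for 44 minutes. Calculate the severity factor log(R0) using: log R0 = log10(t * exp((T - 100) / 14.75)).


logR0 = log10(t * exp((T - 100) / 14.75))
= log10(44 * exp((160 - 100) / 14.75))
= 3.4101

3.4101


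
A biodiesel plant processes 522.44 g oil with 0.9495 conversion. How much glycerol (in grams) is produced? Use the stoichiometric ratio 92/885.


glycerol = oil * conv * (92/885)
= 522.44 * 0.9495 * 92 / 885
= 51.5675 g

51.5675 g


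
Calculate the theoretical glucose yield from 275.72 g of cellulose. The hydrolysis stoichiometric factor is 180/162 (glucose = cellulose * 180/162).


glucose = cellulose * 180/162
= 275.72 * 180/162
= 306.3556 g

306.3556 g


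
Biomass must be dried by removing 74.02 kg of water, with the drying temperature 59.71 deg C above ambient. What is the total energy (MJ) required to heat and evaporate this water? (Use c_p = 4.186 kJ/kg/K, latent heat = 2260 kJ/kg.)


E = m_water * (4.186 * dT + 2260) / 1000
= 74.02 * (4.186 * 59.71 + 2260) / 1000
= 185.7862 MJ

185.7862 MJ


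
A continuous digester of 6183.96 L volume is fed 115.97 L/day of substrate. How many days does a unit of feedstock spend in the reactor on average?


HRT = V / Q
= 6183.96 / 115.97
= 53.3238 days

53.3238 days


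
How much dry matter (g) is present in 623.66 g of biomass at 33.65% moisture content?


Wd = Ww * (1 - MC/100)
= 623.66 * (1 - 33.65/100)
= 413.7984 g

413.7984 g


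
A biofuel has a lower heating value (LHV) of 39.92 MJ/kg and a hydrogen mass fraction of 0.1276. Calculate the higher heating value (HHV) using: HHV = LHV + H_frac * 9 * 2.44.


HHV = LHV + H_frac * 9 * 2.44
= 39.92 + 0.1276 * 9 * 2.44
= 42.7221 MJ/kg

42.7221 MJ/kg


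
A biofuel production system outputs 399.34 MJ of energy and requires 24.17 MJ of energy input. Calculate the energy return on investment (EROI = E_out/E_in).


EROI = E_out / E_in
= 399.34 / 24.17
= 16.5221

16.5221


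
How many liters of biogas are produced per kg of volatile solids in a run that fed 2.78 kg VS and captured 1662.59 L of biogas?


Y = V / VS
= 1662.59 / 2.78
= 598.0540 L/kg VS

598.0540 L/kg VS


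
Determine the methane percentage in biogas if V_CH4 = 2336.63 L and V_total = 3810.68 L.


CH4% = V_CH4 / V_total * 100
= 2336.63 / 3810.68 * 100
= 61.3179%

61.3179%


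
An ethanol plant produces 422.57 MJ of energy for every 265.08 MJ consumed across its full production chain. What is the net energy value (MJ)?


NEV = E_out - E_in
= 422.57 - 265.08
= 157.4900 MJ

157.4900 MJ


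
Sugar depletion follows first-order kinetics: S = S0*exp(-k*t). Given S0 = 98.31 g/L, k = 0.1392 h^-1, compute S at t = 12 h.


S = S0 * exp(-k * t)
S = 98.31 * exp(-0.1392 * 12)
S = 18.4992 g/L

18.4992 g/L


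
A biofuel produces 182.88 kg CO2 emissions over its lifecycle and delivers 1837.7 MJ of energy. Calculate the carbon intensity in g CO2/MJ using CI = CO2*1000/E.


CI = CO2 * 1000 / E
= 182.88 * 1000 / 1837.7
= 99.5157 g CO2/MJ

99.5157 g CO2/MJ


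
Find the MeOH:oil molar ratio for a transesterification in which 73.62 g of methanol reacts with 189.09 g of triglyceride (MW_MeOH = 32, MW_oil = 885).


Molar ratio = n_MeOH / n_oil = (MeOH/32) / (oil/885) = (MeOH * 885) / (32 * oil)
= (73.62 * 885) / (32 * 189.09)
= 10.7676

10.7676


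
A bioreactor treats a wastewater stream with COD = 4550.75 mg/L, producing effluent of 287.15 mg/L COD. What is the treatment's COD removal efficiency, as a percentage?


eta = (COD_in - COD_out) / COD_in * 100
= (4550.75 - 287.15) / 4550.75 * 100
= 93.6901%

93.6901%


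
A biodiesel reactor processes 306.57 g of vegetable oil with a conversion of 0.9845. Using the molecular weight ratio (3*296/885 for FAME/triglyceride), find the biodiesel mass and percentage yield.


m_FAME = oil * conv * (3 * 296 / 885) = oil * conv * (888/885)
= 306.57 * 0.9845 * 888 / 885
= 302.8413 g
Y = m_FAME / oil * 100 = conv * (888/885) * 100
= 0.9845 * 888 / 885 * 100
= 98.78%

302.8413 g FAME; Y = 98.78%


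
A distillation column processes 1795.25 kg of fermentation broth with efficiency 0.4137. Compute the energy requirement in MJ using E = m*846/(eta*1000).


E = m * 846 / (eta * 1000)
= 1795.25 * 846 / (0.4137 * 1000)
= 3671.2146 MJ

3671.2146 MJ


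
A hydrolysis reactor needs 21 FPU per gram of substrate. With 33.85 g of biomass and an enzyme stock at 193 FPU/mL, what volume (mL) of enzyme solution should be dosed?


V = dosage * m_sub / activity
V = 21 * 33.85 / 193
V = 3.6832 mL

3.6832 mL


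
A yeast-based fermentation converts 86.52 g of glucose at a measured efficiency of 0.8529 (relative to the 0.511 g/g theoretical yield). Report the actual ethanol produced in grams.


Actual ethanol: m = 0.511 * 86.52 * 0.8529
m = 37.7082 g

37.7082 g


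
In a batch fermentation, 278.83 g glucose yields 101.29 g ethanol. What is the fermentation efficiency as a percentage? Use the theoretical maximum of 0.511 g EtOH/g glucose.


Fermentation efficiency = (actual / (0.511 * glucose)) * 100
= (101.29 / (0.511 * 278.83)) * 100
= 71.0896%

71.0896%


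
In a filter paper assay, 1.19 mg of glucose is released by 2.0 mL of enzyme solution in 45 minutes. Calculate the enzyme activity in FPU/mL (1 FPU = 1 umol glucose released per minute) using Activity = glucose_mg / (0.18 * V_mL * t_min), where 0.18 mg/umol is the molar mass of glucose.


Activity = glucose_mg / (0.18 mg/umol * V_mL * t_min)
= 1.19 / (0.18 * 2.0 * 45)
= 0.0735 FPU/mL

0.0735 FPU/mL


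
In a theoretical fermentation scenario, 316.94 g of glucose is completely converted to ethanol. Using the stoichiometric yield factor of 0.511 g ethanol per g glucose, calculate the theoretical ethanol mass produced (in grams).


Theoretical ethanol yield: m_EtOH = 0.511 * m_glucose
m_EtOH = 0.511 * 316.94 = 161.9563 g

161.9563 g


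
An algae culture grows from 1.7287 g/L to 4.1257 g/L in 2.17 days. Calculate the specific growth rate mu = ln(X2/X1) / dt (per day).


mu = ln(X2/X1) / dt
= ln(4.1257/1.7287) / 2.17
= 0.4009 per day

0.4009 per day


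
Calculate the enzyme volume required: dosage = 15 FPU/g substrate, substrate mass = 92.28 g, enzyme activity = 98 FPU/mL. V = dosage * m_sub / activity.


V = dosage * m_sub / activity
V = 15 * 92.28 / 98
V = 14.1245 mL

14.1245 mL


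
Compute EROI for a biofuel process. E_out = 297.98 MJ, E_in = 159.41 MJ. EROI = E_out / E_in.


EROI = E_out / E_in
= 297.98 / 159.41
= 1.8693

1.8693


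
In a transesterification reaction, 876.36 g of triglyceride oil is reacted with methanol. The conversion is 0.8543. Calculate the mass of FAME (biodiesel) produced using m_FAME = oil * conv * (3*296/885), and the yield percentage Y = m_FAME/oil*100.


m_FAME = oil * conv * (3 * 296 / 885) = oil * conv * (888/885)
= 876.36 * 0.8543 * 888 / 885
= 751.2122 g
Y = m_FAME / oil * 100 = conv * (888/885) * 100
= 0.8543 * 888 / 885 * 100
= 85.72%

751.2122 g FAME; Y = 85.72%


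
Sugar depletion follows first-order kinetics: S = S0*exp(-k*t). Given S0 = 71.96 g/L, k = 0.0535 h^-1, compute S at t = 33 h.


S = S0 * exp(-k * t)
S = 71.96 * exp(-0.0535 * 33)
S = 12.3124 g/L

12.3124 g/L


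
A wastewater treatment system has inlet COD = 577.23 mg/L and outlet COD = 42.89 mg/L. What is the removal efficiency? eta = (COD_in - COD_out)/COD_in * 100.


eta = (COD_in - COD_out) / COD_in * 100
= (577.23 - 42.89) / 577.23 * 100
= 92.5697%

92.5697%


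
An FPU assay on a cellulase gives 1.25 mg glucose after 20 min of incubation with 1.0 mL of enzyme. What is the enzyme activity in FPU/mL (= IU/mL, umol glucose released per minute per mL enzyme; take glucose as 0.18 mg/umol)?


Activity = glucose_mg / (0.18 mg/umol * V_mL * t_min)
= 1.25 / (0.18 * 1.0 * 20)
= 0.3472 FPU/mL

0.3472 FPU/mL


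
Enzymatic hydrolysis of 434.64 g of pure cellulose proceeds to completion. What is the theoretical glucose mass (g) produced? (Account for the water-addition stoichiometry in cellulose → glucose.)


glucose = cellulose * 180/162
= 434.64 * 180/162
= 482.9333 g

482.9333 g


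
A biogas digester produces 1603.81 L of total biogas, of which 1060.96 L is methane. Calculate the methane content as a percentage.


CH4% = V_CH4 / V_total * 100
= 1060.96 / 1603.81 * 100
= 66.1525%

66.1525%


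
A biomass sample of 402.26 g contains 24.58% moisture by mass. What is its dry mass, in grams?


Wd = Ww * (1 - MC/100)
= 402.26 * (1 - 24.58/100)
= 303.3845 g

303.3845 g


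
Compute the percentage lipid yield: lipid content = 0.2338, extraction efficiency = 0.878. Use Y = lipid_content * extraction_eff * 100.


Y = lipid_content * extraction_eff * 100
= 0.2338 * 0.878 * 100
= 20.5276%

20.5276%


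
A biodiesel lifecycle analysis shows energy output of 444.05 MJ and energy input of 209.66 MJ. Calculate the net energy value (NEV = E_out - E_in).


NEV = E_out - E_in
= 444.05 - 209.66
= 234.3900 MJ

234.3900 MJ


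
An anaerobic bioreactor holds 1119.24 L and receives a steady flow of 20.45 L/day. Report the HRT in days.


HRT = V / Q
= 1119.24 / 20.45
= 54.7306 days

54.7306 days


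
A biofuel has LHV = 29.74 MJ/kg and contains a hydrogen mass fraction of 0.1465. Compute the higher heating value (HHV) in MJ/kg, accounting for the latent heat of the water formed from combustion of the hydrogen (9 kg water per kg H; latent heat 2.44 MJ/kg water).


HHV = LHV + H_frac * 9 * 2.44
= 29.74 + 0.1465 * 9 * 2.44
= 32.9571 MJ/kg

32.9571 MJ/kg


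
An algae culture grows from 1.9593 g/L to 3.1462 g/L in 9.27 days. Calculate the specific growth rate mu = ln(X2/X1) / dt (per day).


mu = ln(X2/X1) / dt
= ln(3.1462/1.9593) / 9.27
= 0.0511 per day

0.0511 per day


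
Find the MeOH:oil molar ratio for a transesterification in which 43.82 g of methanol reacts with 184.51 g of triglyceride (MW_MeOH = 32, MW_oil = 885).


Molar ratio = n_MeOH / n_oil = (MeOH/32) / (oil/885) = (MeOH * 885) / (32 * oil)
= (43.82 * 885) / (32 * 184.51)
= 6.5682

6.5682


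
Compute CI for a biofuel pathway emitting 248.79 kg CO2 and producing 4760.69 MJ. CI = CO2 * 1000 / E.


CI = CO2 * 1000 / E
= 248.79 * 1000 / 4760.69
= 52.2592 g CO2/MJ

52.2592 g CO2/MJ


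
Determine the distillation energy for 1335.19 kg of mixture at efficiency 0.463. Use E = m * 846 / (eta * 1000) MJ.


E = m * 846 / (eta * 1000)
= 1335.19 * 846 / (0.463 * 1000)
= 2439.6776 MJ

2439.6776 MJ


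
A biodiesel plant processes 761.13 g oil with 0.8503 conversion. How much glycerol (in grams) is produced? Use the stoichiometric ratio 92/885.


glycerol = oil * conv * (92/885)
= 761.13 * 0.8503 * 92 / 885
= 67.2784 g

67.2784 g


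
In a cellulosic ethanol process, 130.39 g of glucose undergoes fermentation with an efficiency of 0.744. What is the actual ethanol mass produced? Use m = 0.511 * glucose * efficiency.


Actual ethanol: m = 0.511 * 130.39 * 0.744
m = 49.5722 g

49.5722 g


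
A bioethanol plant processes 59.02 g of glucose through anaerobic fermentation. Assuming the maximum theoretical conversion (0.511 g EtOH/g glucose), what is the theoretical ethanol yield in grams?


Theoretical ethanol yield: m_EtOH = 0.511 * m_glucose
m_EtOH = 0.511 * 59.02 = 30.1592 g

30.1592 g


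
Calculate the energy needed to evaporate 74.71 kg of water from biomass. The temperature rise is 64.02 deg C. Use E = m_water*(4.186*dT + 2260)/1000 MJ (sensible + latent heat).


E = m_water * (4.186 * dT + 2260) / 1000
= 74.71 * (4.186 * 64.02 + 2260) / 1000
= 188.8660 MJ

188.8660 MJ


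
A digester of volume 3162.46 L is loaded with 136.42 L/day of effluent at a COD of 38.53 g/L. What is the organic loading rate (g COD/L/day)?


OLR = Q * S / V
= 136.42 * 38.53 / 3162.46
= 1.6621 g/L/day

1.6621 g/L/day


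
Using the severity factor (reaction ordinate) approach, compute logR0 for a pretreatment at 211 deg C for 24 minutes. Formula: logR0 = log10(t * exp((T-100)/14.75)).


logR0 = log10(t * exp((T - 100) / 14.75))
= log10(24 * exp((211 - 100) / 14.75))
= 4.6485

4.6485


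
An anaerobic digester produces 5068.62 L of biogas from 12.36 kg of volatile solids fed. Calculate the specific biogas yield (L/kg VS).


Y = V / VS
= 5068.62 / 12.36
= 410.0825 L/kg VS

410.0825 L/kg VS


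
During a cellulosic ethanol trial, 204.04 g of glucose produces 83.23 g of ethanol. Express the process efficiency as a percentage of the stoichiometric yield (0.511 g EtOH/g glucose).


Fermentation efficiency = (actual / (0.511 * glucose)) * 100
= (83.23 / (0.511 * 204.04)) * 100
= 79.8259%

79.8259%


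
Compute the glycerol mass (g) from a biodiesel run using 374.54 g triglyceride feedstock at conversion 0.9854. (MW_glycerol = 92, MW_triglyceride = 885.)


glycerol = oil * conv * (92/885)
= 374.54 * 0.9854 * 92 / 885
= 38.3668 g

38.3668 g


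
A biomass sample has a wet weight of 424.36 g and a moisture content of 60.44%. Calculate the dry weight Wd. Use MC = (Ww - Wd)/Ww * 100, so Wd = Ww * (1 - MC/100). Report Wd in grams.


Wd = Ww * (1 - MC/100)
= 424.36 * (1 - 60.44/100)
= 167.8768 g

167.8768 g


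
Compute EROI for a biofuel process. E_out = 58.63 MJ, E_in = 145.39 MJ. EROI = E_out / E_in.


EROI = E_out / E_in
= 58.63 / 145.39
= 0.4033

0.4033


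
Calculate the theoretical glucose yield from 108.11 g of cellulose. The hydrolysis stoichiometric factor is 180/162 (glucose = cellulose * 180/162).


glucose = cellulose * 180/162
= 108.11 * 180/162
= 120.1222 g

120.1222 g


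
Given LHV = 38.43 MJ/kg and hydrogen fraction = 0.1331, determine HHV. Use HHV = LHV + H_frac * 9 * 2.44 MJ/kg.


HHV = LHV + H_frac * 9 * 2.44
= 38.43 + 0.1331 * 9 * 2.44
= 41.3529 MJ/kg

41.3529 MJ/kg


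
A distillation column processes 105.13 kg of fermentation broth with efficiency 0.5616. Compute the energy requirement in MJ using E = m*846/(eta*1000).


E = m * 846 / (eta * 1000)
= 105.13 * 846 / (0.5616 * 1000)
= 158.3689 MJ

158.3689 MJ


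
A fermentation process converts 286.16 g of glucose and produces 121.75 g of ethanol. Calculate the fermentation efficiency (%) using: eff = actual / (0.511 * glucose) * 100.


Fermentation efficiency = (actual / (0.511 * glucose)) * 100
= (121.75 / (0.511 * 286.16)) * 100
= 83.2605%

83.2605%


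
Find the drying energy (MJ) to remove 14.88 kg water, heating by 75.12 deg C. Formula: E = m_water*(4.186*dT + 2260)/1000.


E = m_water * (4.186 * dT + 2260) / 1000
= 14.88 * (4.186 * 75.12 + 2260) / 1000
= 38.3079 MJ

38.3079 MJ


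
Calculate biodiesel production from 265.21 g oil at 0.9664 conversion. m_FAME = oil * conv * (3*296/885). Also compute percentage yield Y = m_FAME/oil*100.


m_FAME = oil * conv * (3 * 296 / 885) = oil * conv * (888/885)
= 265.21 * 0.9664 * 888 / 885
= 257.1678 g
Y = m_FAME / oil * 100 = conv * (888/885) * 100
= 0.9664 * 888 / 885 * 100
= 96.97%

257.1678 g FAME; Y = 96.97%


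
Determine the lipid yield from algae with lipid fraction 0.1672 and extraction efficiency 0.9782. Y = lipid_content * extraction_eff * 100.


Y = lipid_content * extraction_eff * 100
= 0.1672 * 0.9782 * 100
= 16.3555%

16.3555%


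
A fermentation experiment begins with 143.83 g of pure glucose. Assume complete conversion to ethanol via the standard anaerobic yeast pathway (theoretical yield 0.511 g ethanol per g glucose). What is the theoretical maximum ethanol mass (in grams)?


Theoretical ethanol yield: m_EtOH = 0.511 * m_glucose
m_EtOH = 0.511 * 143.83 = 73.4971 g

73.4971 g


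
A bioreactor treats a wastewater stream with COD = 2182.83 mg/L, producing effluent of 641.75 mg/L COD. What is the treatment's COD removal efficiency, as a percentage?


eta = (COD_in - COD_out) / COD_in * 100
= (2182.83 - 641.75) / 2182.83 * 100
= 70.6001%

70.6001%


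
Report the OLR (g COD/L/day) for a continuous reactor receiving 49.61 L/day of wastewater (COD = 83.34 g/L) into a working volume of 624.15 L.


OLR = Q * S / V
= 49.61 * 83.34 / 624.15
= 6.6242 g/L/day

6.6242 g/L/day


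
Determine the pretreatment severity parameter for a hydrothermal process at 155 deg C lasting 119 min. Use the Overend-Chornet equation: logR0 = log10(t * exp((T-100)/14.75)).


logR0 = log10(t * exp((T - 100) / 14.75))
= log10(119 * exp((155 - 100) / 14.75))
= 3.6950

3.6950


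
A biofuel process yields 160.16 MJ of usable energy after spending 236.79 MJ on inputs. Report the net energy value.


NEV = E_out - E_in
= 160.16 - 236.79
= -76.6300 MJ

-76.6300 MJ


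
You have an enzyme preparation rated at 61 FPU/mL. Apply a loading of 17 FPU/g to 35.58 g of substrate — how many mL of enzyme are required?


V = dosage * m_sub / activity
V = 17 * 35.58 / 61
V = 9.9157 mL

9.9157 mL


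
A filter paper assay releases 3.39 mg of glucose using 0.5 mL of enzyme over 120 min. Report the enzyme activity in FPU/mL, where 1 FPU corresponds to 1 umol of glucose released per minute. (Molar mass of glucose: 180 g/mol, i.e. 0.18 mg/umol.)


Activity = glucose_mg / (0.18 mg/umol * V_mL * t_min)
= 3.39 / (0.18 * 0.5 * 120)
= 0.3139 FPU/mL

0.3139 FPU/mL
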